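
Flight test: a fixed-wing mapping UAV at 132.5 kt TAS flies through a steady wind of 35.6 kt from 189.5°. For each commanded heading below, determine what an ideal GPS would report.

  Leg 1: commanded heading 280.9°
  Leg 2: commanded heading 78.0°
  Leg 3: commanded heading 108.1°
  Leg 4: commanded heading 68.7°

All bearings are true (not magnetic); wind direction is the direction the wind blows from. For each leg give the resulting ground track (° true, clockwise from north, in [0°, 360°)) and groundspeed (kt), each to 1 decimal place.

Leg 1: heading 280.9°; drift +14.9° → track 295.8°, groundspeed 138.0 kt
Leg 2: heading 78.0°; drift -12.8° → track 65.2°, groundspeed 149.3 kt
Leg 3: heading 108.1°; drift -15.5° → track 92.6°, groundspeed 132.0 kt
Leg 4: heading 68.7°; drift -11.5° → track 57.2°, groundspeed 153.8 kt

Leg 1: track=295.8°, groundspeed=138.0 kt
Leg 2: track=65.2°, groundspeed=149.3 kt
Leg 3: track=92.6°, groundspeed=132.0 kt
Leg 4: track=57.2°, groundspeed=153.8 kt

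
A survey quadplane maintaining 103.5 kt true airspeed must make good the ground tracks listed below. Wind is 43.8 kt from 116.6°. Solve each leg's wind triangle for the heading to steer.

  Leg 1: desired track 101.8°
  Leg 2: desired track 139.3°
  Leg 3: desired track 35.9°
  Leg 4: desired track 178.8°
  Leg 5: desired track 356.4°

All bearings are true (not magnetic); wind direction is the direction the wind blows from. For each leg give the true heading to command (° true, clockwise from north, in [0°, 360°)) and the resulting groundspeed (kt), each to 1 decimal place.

Leg 1: desired track 101.8°; wind correction +6.2° → command heading 108.0°, groundspeed 60.5 kt
Leg 2: desired track 139.3°; wind correction -9.4° → command heading 129.9°, groundspeed 61.7 kt
Leg 3: desired track 35.9°; wind correction +24.7° → command heading 60.6°, groundspeed 87.0 kt
Leg 4: desired track 178.8°; wind correction -22.0° → command heading 156.8°, groundspeed 75.5 kt
Leg 5: desired track 356.4°; wind correction +21.5° → command heading 17.9°, groundspeed 118.4 kt

Leg 1: heading=108.0°, groundspeed=60.5 kt
Leg 2: heading=129.9°, groundspeed=61.7 kt
Leg 3: heading=60.6°, groundspeed=87.0 kt
Leg 4: heading=156.8°, groundspeed=75.5 kt
Leg 5: heading=17.9°, groundspeed=118.4 kt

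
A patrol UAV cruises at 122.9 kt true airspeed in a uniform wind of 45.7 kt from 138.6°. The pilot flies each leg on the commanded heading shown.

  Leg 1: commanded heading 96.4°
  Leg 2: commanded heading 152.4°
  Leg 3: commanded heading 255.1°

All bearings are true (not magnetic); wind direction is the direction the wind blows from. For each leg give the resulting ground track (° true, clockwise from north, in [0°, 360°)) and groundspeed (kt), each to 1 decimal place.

Leg 1: heading 96.4°; drift -19.0° → track 77.4°, groundspeed 94.2 kt
Leg 2: heading 152.4°; drift +7.9° → track 160.3°, groundspeed 79.3 kt
Leg 3: heading 255.1°; drift +15.9° → track 271.0°, groundspeed 149.0 kt

Leg 1: track=77.4°, groundspeed=94.2 kt
Leg 2: track=160.3°, groundspeed=79.3 kt
Leg 3: track=271.0°, groundspeed=149.0 kt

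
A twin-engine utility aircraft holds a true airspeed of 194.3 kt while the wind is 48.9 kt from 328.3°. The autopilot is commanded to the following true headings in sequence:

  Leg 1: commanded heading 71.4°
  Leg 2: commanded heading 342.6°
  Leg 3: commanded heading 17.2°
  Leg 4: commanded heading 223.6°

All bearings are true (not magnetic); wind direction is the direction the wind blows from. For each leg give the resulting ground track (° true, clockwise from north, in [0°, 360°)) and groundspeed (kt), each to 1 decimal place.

Leg 1: track=84.5°, groundspeed=210.8 kt
Leg 2: track=347.3°, groundspeed=147.4 kt
Leg 3: track=30.0°, groundspeed=166.3 kt
Leg 4: track=210.7°, groundspeed=212.1 kt

Leg 1: heading 71.4°; drift +13.1° → track 84.5°, groundspeed 210.8 kt
Leg 2: heading 342.6°; drift +4.7° → track 347.3°, groundspeed 147.4 kt
Leg 3: heading 17.2°; drift +12.8° → track 30.0°, groundspeed 166.3 kt
Leg 4: heading 223.6°; drift -12.9° → track 210.7°, groundspeed 212.1 kt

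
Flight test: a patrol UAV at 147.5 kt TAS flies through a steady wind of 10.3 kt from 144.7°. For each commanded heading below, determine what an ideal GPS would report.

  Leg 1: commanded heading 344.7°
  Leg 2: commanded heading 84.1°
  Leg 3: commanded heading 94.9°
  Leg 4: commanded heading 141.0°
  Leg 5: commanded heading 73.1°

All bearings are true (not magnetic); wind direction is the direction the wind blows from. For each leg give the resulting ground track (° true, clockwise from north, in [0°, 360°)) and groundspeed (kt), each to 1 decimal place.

Leg 1: heading 344.7°; drift -1.3° → track 343.4°, groundspeed 157.2 kt
Leg 2: heading 84.1°; drift -3.6° → track 80.5°, groundspeed 142.7 kt
Leg 3: heading 94.9°; drift -3.2° → track 91.7°, groundspeed 141.1 kt
Leg 4: heading 141.0°; drift -0.3° → track 140.7°, groundspeed 137.2 kt
Leg 5: heading 73.1°; drift -3.9° → track 69.2°, groundspeed 144.6 kt

Leg 1: track=343.4°, groundspeed=157.2 kt
Leg 2: track=80.5°, groundspeed=142.7 kt
Leg 3: track=91.7°, groundspeed=141.1 kt
Leg 4: track=140.7°, groundspeed=137.2 kt
Leg 5: track=69.2°, groundspeed=144.6 kt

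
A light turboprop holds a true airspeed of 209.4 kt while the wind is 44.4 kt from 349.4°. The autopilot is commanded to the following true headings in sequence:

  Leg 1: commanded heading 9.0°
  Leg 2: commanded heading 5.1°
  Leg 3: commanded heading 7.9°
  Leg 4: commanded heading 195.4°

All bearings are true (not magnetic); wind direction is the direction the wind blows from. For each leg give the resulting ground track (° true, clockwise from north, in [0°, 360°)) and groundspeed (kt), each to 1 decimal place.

Leg 1: track=14.1°, groundspeed=168.2 kt
Leg 2: track=9.2°, groundspeed=167.1 kt
Leg 3: track=12.7°, groundspeed=167.9 kt
Leg 4: track=190.9°, groundspeed=250.1 kt

Leg 1: heading 9.0°; drift +5.1° → track 14.1°, groundspeed 168.2 kt
Leg 2: heading 5.1°; drift +4.1° → track 9.2°, groundspeed 167.1 kt
Leg 3: heading 7.9°; drift +4.8° → track 12.7°, groundspeed 167.9 kt
Leg 4: heading 195.4°; drift -4.5° → track 190.9°, groundspeed 250.1 kt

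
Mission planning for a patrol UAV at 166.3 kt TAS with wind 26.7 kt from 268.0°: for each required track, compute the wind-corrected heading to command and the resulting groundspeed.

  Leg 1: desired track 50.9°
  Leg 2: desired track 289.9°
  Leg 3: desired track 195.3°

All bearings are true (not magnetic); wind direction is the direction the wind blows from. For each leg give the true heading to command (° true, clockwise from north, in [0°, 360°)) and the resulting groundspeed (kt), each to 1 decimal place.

Leg 1: desired track 50.9°; wind correction -5.6° → command heading 45.3°, groundspeed 186.8 kt
Leg 2: desired track 289.9°; wind correction -3.4° → command heading 286.5°, groundspeed 141.2 kt
Leg 3: desired track 195.3°; wind correction +8.8° → command heading 204.1°, groundspeed 156.4 kt

Leg 1: heading=45.3°, groundspeed=186.8 kt
Leg 2: heading=286.5°, groundspeed=141.2 kt
Leg 3: heading=204.1°, groundspeed=156.4 kt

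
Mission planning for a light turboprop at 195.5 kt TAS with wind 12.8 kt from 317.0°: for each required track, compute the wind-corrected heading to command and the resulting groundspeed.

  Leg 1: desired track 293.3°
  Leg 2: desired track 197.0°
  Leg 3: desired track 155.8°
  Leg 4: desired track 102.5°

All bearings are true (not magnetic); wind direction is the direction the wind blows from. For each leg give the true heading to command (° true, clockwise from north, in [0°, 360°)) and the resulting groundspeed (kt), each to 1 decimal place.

Leg 1: desired track 293.3°; wind correction +1.5° → command heading 294.8°, groundspeed 183.7 kt
Leg 2: desired track 197.0°; wind correction +3.3° → command heading 200.3°, groundspeed 201.6 kt
Leg 3: desired track 155.8°; wind correction +1.2° → command heading 157.0°, groundspeed 207.6 kt
Leg 4: desired track 102.5°; wind correction -2.1° → command heading 100.4°, groundspeed 205.9 kt

Leg 1: heading=294.8°, groundspeed=183.7 kt
Leg 2: heading=200.3°, groundspeed=201.6 kt
Leg 3: heading=157.0°, groundspeed=207.6 kt
Leg 4: heading=100.4°, groundspeed=205.9 kt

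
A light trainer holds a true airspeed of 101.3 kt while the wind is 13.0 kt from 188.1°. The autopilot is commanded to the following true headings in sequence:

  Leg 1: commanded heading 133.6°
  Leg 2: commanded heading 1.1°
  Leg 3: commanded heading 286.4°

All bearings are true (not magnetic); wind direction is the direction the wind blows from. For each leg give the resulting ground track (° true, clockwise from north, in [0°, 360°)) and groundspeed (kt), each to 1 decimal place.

Leg 1: track=127.2°, groundspeed=94.3 kt
Leg 2: track=1.9°, groundspeed=114.2 kt
Leg 3: track=293.5°, groundspeed=104.0 kt

Leg 1: heading 133.6°; drift -6.4° → track 127.2°, groundspeed 94.3 kt
Leg 2: heading 1.1°; drift +0.8° → track 1.9°, groundspeed 114.2 kt
Leg 3: heading 286.4°; drift +7.1° → track 293.5°, groundspeed 104.0 kt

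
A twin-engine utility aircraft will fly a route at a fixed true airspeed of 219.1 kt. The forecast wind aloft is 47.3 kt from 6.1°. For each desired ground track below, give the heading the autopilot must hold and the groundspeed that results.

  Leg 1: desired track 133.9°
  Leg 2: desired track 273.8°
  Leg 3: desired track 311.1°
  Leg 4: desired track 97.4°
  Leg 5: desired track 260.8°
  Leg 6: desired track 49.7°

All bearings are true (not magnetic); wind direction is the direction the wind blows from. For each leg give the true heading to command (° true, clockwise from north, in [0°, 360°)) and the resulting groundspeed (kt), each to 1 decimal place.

Leg 1: heading=124.1°, groundspeed=244.9 kt
Leg 2: heading=286.3°, groundspeed=215.8 kt
Leg 3: heading=321.3°, groundspeed=188.5 kt
Leg 4: heading=84.9°, groundspeed=215.0 kt
Leg 5: heading=272.8°, groundspeed=226.8 kt
Leg 6: heading=41.1°, groundspeed=182.4 kt

Leg 1: desired track 133.9°; wind correction -9.8° → command heading 124.1°, groundspeed 244.9 kt
Leg 2: desired track 273.8°; wind correction +12.5° → command heading 286.3°, groundspeed 215.8 kt
Leg 3: desired track 311.1°; wind correction +10.2° → command heading 321.3°, groundspeed 188.5 kt
Leg 4: desired track 97.4°; wind correction -12.5° → command heading 84.9°, groundspeed 215.0 kt
Leg 5: desired track 260.8°; wind correction +12.0° → command heading 272.8°, groundspeed 226.8 kt
Leg 6: desired track 49.7°; wind correction -8.6° → command heading 41.1°, groundspeed 182.4 kt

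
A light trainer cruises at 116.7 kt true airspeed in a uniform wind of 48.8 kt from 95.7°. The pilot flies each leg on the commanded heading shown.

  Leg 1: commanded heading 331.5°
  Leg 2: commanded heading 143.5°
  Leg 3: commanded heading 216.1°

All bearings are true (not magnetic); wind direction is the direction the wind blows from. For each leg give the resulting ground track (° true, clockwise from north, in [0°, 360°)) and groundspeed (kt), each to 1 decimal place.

Leg 1: heading 331.5°; drift -15.6° → track 315.9°, groundspeed 149.7 kt
Leg 2: heading 143.5°; drift +23.3° → track 166.8°, groundspeed 91.4 kt
Leg 3: heading 216.1°; drift +16.6° → track 232.7°, groundspeed 147.5 kt

Leg 1: track=315.9°, groundspeed=149.7 kt
Leg 2: track=166.8°, groundspeed=91.4 kt
Leg 3: track=232.7°, groundspeed=147.5 kt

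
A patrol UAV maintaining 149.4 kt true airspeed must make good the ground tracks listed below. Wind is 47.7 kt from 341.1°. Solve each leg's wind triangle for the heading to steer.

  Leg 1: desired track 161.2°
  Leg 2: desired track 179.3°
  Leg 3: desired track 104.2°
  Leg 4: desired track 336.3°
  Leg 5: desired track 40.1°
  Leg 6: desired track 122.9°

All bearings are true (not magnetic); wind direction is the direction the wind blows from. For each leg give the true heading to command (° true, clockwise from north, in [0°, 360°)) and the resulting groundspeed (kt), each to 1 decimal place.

Leg 1: heading=161.2°, groundspeed=197.1 kt
Leg 2: heading=185.0°, groundspeed=194.0 kt
Leg 3: heading=88.7°, groundspeed=170.0 kt
Leg 4: heading=337.8°, groundspeed=101.8 kt
Leg 5: heading=24.2°, groundspeed=119.1 kt
Leg 6: heading=111.5°, groundspeed=183.9 kt

Leg 1: desired track 161.2°; wind correction +0.0° → command heading 161.2°, groundspeed 197.1 kt
Leg 2: desired track 179.3°; wind correction +5.7° → command heading 185.0°, groundspeed 194.0 kt
Leg 3: desired track 104.2°; wind correction -15.5° → command heading 88.7°, groundspeed 170.0 kt
Leg 4: desired track 336.3°; wind correction +1.5° → command heading 337.8°, groundspeed 101.8 kt
Leg 5: desired track 40.1°; wind correction -15.9° → command heading 24.2°, groundspeed 119.1 kt
Leg 6: desired track 122.9°; wind correction -11.4° → command heading 111.5°, groundspeed 183.9 kt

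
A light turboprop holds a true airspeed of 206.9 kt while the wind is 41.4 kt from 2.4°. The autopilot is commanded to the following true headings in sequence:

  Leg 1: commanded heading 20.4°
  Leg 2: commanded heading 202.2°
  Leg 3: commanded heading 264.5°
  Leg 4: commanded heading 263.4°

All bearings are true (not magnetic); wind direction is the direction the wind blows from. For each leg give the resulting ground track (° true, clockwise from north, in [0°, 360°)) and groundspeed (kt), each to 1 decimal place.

Leg 1: track=24.8°, groundspeed=168.0 kt
Leg 2: track=198.9°, groundspeed=246.3 kt
Leg 3: track=253.6°, groundspeed=216.5 kt
Leg 4: track=252.6°, groundspeed=217.3 kt

Leg 1: heading 20.4°; drift +4.4° → track 24.8°, groundspeed 168.0 kt
Leg 2: heading 202.2°; drift -3.3° → track 198.9°, groundspeed 246.3 kt
Leg 3: heading 264.5°; drift -10.9° → track 253.6°, groundspeed 216.5 kt
Leg 4: heading 263.4°; drift -10.8° → track 252.6°, groundspeed 217.3 kt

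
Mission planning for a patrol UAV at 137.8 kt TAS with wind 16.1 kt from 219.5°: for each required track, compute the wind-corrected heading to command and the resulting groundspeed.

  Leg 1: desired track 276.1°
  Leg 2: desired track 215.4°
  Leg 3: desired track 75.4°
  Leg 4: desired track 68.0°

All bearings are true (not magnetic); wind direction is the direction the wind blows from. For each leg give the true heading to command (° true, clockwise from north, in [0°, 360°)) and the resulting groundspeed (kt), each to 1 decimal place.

Leg 1: heading=270.5°, groundspeed=128.3 kt
Leg 2: heading=215.9°, groundspeed=121.7 kt
Leg 3: heading=79.3°, groundspeed=150.5 kt
Leg 4: heading=71.2°, groundspeed=151.7 kt

Leg 1: desired track 276.1°; wind correction -5.6° → command heading 270.5°, groundspeed 128.3 kt
Leg 2: desired track 215.4°; wind correction +0.5° → command heading 215.9°, groundspeed 121.7 kt
Leg 3: desired track 75.4°; wind correction +3.9° → command heading 79.3°, groundspeed 150.5 kt
Leg 4: desired track 68.0°; wind correction +3.2° → command heading 71.2°, groundspeed 151.7 kt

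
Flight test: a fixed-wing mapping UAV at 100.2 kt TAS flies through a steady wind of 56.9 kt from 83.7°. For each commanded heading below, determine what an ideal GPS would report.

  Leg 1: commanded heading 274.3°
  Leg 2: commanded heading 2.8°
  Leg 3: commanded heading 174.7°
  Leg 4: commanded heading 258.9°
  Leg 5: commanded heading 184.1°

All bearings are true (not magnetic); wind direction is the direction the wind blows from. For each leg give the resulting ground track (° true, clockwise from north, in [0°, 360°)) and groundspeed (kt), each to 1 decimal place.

Leg 1: heading 274.3°; drift -3.8° → track 270.5°, groundspeed 156.5 kt
Leg 2: heading 2.8°; drift -31.6° → track 331.2°, groundspeed 107.1 kt
Leg 3: heading 174.7°; drift +29.3° → track 204.0°, groundspeed 116.1 kt
Leg 4: heading 258.9°; drift +1.7° → track 260.6°, groundspeed 157.0 kt
Leg 5: heading 184.1°; drift +26.9° → track 211.0°, groundspeed 123.8 kt

Leg 1: track=270.5°, groundspeed=156.5 kt
Leg 2: track=331.2°, groundspeed=107.1 kt
Leg 3: track=204.0°, groundspeed=116.1 kt
Leg 4: track=260.6°, groundspeed=157.0 kt
Leg 5: track=211.0°, groundspeed=123.8 kt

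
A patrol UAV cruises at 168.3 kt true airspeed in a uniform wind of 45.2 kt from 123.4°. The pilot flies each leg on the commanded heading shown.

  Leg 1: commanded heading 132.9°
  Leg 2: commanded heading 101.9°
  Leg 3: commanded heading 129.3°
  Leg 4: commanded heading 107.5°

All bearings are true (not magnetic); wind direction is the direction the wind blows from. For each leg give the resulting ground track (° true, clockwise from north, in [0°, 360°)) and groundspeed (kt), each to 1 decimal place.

Leg 1: heading 132.9°; drift +3.5° → track 136.4°, groundspeed 123.9 kt
Leg 2: heading 101.9°; drift -7.5° → track 94.4°, groundspeed 127.3 kt
Leg 3: heading 129.3°; drift +2.2° → track 131.5°, groundspeed 123.4 kt
Leg 4: heading 107.5°; drift -5.7° → track 101.8°, groundspeed 125.4 kt

Leg 1: track=136.4°, groundspeed=123.9 kt
Leg 2: track=94.4°, groundspeed=127.3 kt
Leg 3: track=131.5°, groundspeed=123.4 kt
Leg 4: track=101.8°, groundspeed=125.4 kt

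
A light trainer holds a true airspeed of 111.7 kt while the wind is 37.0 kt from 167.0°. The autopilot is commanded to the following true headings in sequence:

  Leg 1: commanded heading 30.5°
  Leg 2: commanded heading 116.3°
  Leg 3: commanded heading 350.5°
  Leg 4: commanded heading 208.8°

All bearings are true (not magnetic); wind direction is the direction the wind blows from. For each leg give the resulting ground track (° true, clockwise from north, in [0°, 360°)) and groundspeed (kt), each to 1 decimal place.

Leg 1: heading 30.5°; drift -10.4° → track 20.1°, groundspeed 140.9 kt
Leg 2: heading 116.3°; drift -18.0° → track 98.3°, groundspeed 92.8 kt
Leg 3: heading 350.5°; drift -0.9° → track 349.6°, groundspeed 148.6 kt
Leg 4: heading 208.8°; drift +16.3° → track 225.1°, groundspeed 87.7 kt

Leg 1: track=20.1°, groundspeed=140.9 kt
Leg 2: track=98.3°, groundspeed=92.8 kt
Leg 3: track=349.6°, groundspeed=148.6 kt
Leg 4: track=225.1°, groundspeed=87.7 kt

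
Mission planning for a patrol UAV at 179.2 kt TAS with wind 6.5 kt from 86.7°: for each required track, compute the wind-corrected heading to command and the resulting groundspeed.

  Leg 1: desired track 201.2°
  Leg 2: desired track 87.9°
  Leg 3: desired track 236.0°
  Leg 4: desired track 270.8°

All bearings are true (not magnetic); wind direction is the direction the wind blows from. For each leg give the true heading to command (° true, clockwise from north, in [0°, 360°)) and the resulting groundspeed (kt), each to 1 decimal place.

Leg 1: heading=199.3°, groundspeed=181.8 kt
Leg 2: heading=87.9°, groundspeed=172.7 kt
Leg 3: heading=234.9°, groundspeed=184.8 kt
Leg 4: heading=270.9°, groundspeed=185.7 kt

Leg 1: desired track 201.2°; wind correction -1.9° → command heading 199.3°, groundspeed 181.8 kt
Leg 2: desired track 87.9°; wind correction +0.0° → command heading 87.9°, groundspeed 172.7 kt
Leg 3: desired track 236.0°; wind correction -1.1° → command heading 234.9°, groundspeed 184.8 kt
Leg 4: desired track 270.8°; wind correction +0.1° → command heading 270.9°, groundspeed 185.7 kt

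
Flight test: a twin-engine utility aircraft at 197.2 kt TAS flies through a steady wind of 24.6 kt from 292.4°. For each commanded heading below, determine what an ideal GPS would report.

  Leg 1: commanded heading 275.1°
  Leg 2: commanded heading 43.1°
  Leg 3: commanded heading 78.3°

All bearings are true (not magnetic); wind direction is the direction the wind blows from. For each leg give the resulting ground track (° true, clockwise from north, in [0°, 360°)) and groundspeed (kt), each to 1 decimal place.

Leg 1: track=272.7°, groundspeed=173.9 kt
Leg 2: track=49.5°, groundspeed=207.2 kt
Leg 3: track=81.9°, groundspeed=218.0 kt

Leg 1: heading 275.1°; drift -2.4° → track 272.7°, groundspeed 173.9 kt
Leg 2: heading 43.1°; drift +6.4° → track 49.5°, groundspeed 207.2 kt
Leg 3: heading 78.3°; drift +3.6° → track 81.9°, groundspeed 218.0 kt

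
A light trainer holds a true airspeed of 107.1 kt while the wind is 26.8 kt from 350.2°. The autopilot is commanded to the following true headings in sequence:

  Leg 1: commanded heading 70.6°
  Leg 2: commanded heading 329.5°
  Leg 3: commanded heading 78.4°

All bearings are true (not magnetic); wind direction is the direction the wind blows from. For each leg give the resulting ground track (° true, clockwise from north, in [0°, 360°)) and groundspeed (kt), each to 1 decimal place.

Leg 1: heading 70.6°; drift +14.4° → track 85.0°, groundspeed 106.0 kt
Leg 2: heading 329.5°; drift -6.6° → track 322.9°, groundspeed 82.6 kt
Leg 3: heading 78.4°; drift +14.1° → track 92.5°, groundspeed 109.6 kt

Leg 1: track=85.0°, groundspeed=106.0 kt
Leg 2: track=322.9°, groundspeed=82.6 kt
Leg 3: track=92.5°, groundspeed=109.6 kt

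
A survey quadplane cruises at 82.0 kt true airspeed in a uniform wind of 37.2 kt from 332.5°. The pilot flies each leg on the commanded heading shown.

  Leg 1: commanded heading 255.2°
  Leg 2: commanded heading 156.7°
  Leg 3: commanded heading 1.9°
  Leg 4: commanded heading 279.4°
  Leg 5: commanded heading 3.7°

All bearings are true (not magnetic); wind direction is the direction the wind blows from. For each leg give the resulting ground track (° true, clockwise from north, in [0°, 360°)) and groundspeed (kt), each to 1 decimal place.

Leg 1: track=229.0°, groundspeed=82.3 kt
Leg 2: track=155.4°, groundspeed=119.1 kt
Leg 3: track=22.1°, groundspeed=52.8 kt
Leg 4: track=252.9°, groundspeed=66.7 kt
Leg 5: track=24.7°, groundspeed=53.8 kt

Leg 1: heading 255.2°; drift -26.2° → track 229.0°, groundspeed 82.3 kt
Leg 2: heading 156.7°; drift -1.3° → track 155.4°, groundspeed 119.1 kt
Leg 3: heading 1.9°; drift +20.2° → track 22.1°, groundspeed 52.8 kt
Leg 4: heading 279.4°; drift -26.5° → track 252.9°, groundspeed 66.7 kt
Leg 5: heading 3.7°; drift +21.0° → track 24.7°, groundspeed 53.8 kt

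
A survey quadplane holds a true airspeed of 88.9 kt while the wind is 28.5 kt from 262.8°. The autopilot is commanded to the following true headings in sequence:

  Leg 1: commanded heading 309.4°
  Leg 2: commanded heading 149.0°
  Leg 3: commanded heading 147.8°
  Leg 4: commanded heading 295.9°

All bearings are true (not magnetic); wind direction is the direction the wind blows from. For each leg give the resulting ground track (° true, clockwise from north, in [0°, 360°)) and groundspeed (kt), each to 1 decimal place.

Leg 1: heading 309.4°; drift +16.6° → track 326.0°, groundspeed 72.3 kt
Leg 2: heading 149.0°; drift -14.6° → track 134.4°, groundspeed 103.7 kt
Leg 3: heading 147.8°; drift -14.4° → track 133.4°, groundspeed 104.2 kt
Leg 4: heading 295.9°; drift +13.5° → track 309.4°, groundspeed 66.9 kt

Leg 1: track=326.0°, groundspeed=72.3 kt
Leg 2: track=134.4°, groundspeed=103.7 kt
Leg 3: track=133.4°, groundspeed=104.2 kt
Leg 4: track=309.4°, groundspeed=66.9 kt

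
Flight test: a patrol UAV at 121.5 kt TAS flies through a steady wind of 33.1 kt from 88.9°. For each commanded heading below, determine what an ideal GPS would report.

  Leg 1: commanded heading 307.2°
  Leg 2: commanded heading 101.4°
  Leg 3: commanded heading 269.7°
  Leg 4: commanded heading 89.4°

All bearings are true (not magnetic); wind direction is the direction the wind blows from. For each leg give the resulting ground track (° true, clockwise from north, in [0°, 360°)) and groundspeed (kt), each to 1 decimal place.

Leg 1: heading 307.2°; drift -7.9° → track 299.3°, groundspeed 148.9 kt
Leg 2: heading 101.4°; drift +4.6° → track 106.0°, groundspeed 89.5 kt
Leg 3: heading 269.7°; drift -0.2° → track 269.5°, groundspeed 154.6 kt
Leg 4: heading 89.4°; drift +0.2° → track 89.6°, groundspeed 88.4 kt

Leg 1: track=299.3°, groundspeed=148.9 kt
Leg 2: track=106.0°, groundspeed=89.5 kt
Leg 3: track=269.5°, groundspeed=154.6 kt
Leg 4: track=89.6°, groundspeed=88.4 kt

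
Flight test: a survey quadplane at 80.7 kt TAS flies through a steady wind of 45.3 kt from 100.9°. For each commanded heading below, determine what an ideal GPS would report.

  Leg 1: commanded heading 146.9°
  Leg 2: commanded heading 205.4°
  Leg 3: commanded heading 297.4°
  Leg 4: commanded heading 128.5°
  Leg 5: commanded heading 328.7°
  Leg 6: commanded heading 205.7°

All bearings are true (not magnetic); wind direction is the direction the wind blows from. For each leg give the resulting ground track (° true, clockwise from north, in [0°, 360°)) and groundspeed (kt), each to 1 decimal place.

Leg 1: heading 146.9°; drift +33.5° → track 180.4°, groundspeed 59.0 kt
Leg 2: heading 205.4°; drift +25.5° → track 230.9°, groundspeed 102.0 kt
Leg 3: heading 297.4°; drift -5.9° → track 291.5°, groundspeed 124.8 kt
Leg 4: heading 128.5°; drift +27.4° → track 155.9°, groundspeed 45.7 kt
Leg 5: heading 328.7°; drift -16.8° → track 311.9°, groundspeed 116.1 kt
Leg 6: heading 205.7°; drift +25.4° → track 231.1°, groundspeed 102.1 kt

Leg 1: track=180.4°, groundspeed=59.0 kt
Leg 2: track=230.9°, groundspeed=102.0 kt
Leg 3: track=291.5°, groundspeed=124.8 kt
Leg 4: track=155.9°, groundspeed=45.7 kt
Leg 5: track=311.9°, groundspeed=116.1 kt
Leg 6: track=231.1°, groundspeed=102.1 kt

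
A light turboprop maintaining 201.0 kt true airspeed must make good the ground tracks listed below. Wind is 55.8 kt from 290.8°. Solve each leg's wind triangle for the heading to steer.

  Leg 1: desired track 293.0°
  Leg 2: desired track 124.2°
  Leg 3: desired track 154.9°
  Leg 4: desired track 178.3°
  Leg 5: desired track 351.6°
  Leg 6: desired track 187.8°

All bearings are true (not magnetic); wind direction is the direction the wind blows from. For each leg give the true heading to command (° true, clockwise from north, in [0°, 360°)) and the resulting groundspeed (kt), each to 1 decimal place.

Leg 1: heading=292.4°, groundspeed=145.2 kt
Leg 2: heading=127.9°, groundspeed=254.9 kt
Leg 3: heading=166.0°, groundspeed=237.3 kt
Leg 4: heading=193.2°, groundspeed=215.6 kt
Leg 5: heading=337.6°, groundspeed=167.8 kt
Leg 6: heading=203.5°, groundspeed=206.1 kt

Leg 1: desired track 293.0°; wind correction -0.6° → command heading 292.4°, groundspeed 145.2 kt
Leg 2: desired track 124.2°; wind correction +3.7° → command heading 127.9°, groundspeed 254.9 kt
Leg 3: desired track 154.9°; wind correction +11.1° → command heading 166.0°, groundspeed 237.3 kt
Leg 4: desired track 178.3°; wind correction +14.9° → command heading 193.2°, groundspeed 215.6 kt
Leg 5: desired track 351.6°; wind correction -14.0° → command heading 337.6°, groundspeed 167.8 kt
Leg 6: desired track 187.8°; wind correction +15.7° → command heading 203.5°, groundspeed 206.1 kt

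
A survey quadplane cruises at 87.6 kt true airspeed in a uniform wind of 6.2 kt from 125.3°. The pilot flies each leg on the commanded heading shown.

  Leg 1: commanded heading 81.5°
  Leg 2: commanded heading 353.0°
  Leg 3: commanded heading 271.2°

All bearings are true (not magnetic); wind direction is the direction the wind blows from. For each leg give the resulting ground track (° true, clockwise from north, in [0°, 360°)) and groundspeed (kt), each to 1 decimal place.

Leg 1: track=78.5°, groundspeed=83.2 kt
Leg 2: track=350.1°, groundspeed=91.9 kt
Leg 3: track=273.3°, groundspeed=92.8 kt

Leg 1: heading 81.5°; drift -3.0° → track 78.5°, groundspeed 83.2 kt
Leg 2: heading 353.0°; drift -2.9° → track 350.1°, groundspeed 91.9 kt
Leg 3: heading 271.2°; drift +2.1° → track 273.3°, groundspeed 92.8 kt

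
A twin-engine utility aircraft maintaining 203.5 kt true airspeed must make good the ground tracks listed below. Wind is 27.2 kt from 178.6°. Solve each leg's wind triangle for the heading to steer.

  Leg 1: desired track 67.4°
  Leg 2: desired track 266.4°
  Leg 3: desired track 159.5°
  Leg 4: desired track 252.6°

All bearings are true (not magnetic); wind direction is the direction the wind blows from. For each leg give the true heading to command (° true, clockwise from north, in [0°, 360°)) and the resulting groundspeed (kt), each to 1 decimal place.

Leg 1: heading=74.6°, groundspeed=211.7 kt
Leg 2: heading=258.7°, groundspeed=200.6 kt
Leg 3: heading=162.0°, groundspeed=177.6 kt
Leg 4: heading=245.2°, groundspeed=194.3 kt

Leg 1: desired track 67.4°; wind correction +7.2° → command heading 74.6°, groundspeed 211.7 kt
Leg 2: desired track 266.4°; wind correction -7.7° → command heading 258.7°, groundspeed 200.6 kt
Leg 3: desired track 159.5°; wind correction +2.5° → command heading 162.0°, groundspeed 177.6 kt
Leg 4: desired track 252.6°; wind correction -7.4° → command heading 245.2°, groundspeed 194.3 kt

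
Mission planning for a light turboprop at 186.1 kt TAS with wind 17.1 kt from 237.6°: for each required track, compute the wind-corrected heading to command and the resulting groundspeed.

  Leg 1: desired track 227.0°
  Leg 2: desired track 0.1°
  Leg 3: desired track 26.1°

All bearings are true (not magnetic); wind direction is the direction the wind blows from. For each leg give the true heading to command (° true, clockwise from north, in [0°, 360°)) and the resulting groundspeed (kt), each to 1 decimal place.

Leg 1: desired track 227.0°; wind correction +1.0° → command heading 228.0°, groundspeed 169.3 kt
Leg 2: desired track 0.1°; wind correction -4.4° → command heading 355.7°, groundspeed 194.7 kt
Leg 3: desired track 26.1°; wind correction -2.8° → command heading 23.3°, groundspeed 200.5 kt

Leg 1: heading=228.0°, groundspeed=169.3 kt
Leg 2: heading=355.7°, groundspeed=194.7 kt
Leg 3: heading=23.3°, groundspeed=200.5 kt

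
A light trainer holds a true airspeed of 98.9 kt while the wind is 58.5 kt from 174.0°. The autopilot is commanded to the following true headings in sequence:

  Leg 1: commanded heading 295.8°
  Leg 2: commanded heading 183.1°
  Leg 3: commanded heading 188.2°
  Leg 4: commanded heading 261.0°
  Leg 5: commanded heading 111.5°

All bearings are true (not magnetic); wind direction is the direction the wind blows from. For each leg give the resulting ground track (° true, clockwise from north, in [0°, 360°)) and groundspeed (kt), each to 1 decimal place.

Leg 1: heading 295.8°; drift +21.0° → track 316.8°, groundspeed 138.9 kt
Leg 2: heading 183.1°; drift +12.7° → track 195.8°, groundspeed 42.2 kt
Leg 3: heading 188.2°; drift +18.8° → track 207.0°, groundspeed 44.6 kt
Leg 4: heading 261.0°; drift +31.4° → track 292.4°, groundspeed 112.2 kt
Leg 5: heading 111.5°; drift -35.8° → track 75.7°, groundspeed 88.7 kt

Leg 1: track=316.8°, groundspeed=138.9 kt
Leg 2: track=195.8°, groundspeed=42.2 kt
Leg 3: track=207.0°, groundspeed=44.6 kt
Leg 4: track=292.4°, groundspeed=112.2 kt
Leg 5: track=75.7°, groundspeed=88.7 kt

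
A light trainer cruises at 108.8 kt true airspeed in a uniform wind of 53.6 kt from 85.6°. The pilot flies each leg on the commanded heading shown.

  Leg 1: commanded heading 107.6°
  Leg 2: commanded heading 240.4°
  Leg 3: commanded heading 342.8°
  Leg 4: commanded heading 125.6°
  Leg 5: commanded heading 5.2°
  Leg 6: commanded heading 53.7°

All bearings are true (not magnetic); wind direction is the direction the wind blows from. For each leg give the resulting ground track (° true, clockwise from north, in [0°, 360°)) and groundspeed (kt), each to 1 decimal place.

Leg 1: track=126.4°, groundspeed=62.4 kt
Leg 2: track=248.7°, groundspeed=158.9 kt
Leg 3: track=319.4°, groundspeed=131.5 kt
Leg 4: track=152.6°, groundspeed=76.0 kt
Leg 5: track=337.3°, groundspeed=113.0 kt
Leg 6: track=29.6°, groundspeed=69.3 kt

Leg 1: heading 107.6°; drift +18.8° → track 126.4°, groundspeed 62.4 kt
Leg 2: heading 240.4°; drift +8.3° → track 248.7°, groundspeed 158.9 kt
Leg 3: heading 342.8°; drift -23.4° → track 319.4°, groundspeed 131.5 kt
Leg 4: heading 125.6°; drift +27.0° → track 152.6°, groundspeed 76.0 kt
Leg 5: heading 5.2°; drift -27.9° → track 337.3°, groundspeed 113.0 kt
Leg 6: heading 53.7°; drift -24.1° → track 29.6°, groundspeed 69.3 kt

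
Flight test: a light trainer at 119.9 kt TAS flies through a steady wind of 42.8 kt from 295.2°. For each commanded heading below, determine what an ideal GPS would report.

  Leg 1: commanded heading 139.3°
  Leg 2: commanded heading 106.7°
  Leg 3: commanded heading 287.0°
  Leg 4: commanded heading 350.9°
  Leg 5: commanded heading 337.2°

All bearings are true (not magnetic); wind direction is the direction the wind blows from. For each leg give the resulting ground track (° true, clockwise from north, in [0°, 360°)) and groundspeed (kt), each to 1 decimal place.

Leg 1: heading 139.3°; drift -6.3° → track 133.0°, groundspeed 159.9 kt
Leg 2: heading 106.7°; drift +2.2° → track 108.9°, groundspeed 162.4 kt
Leg 3: heading 287.0°; drift -4.5° → track 282.5°, groundspeed 77.8 kt
Leg 4: heading 350.9°; drift +20.3° → track 11.2°, groundspeed 102.1 kt
Leg 5: heading 337.2°; drift +18.0° → track 355.2°, groundspeed 92.6 kt

Leg 1: track=133.0°, groundspeed=159.9 kt
Leg 2: track=108.9°, groundspeed=162.4 kt
Leg 3: track=282.5°, groundspeed=77.8 kt
Leg 4: track=11.2°, groundspeed=102.1 kt
Leg 5: track=355.2°, groundspeed=92.6 kt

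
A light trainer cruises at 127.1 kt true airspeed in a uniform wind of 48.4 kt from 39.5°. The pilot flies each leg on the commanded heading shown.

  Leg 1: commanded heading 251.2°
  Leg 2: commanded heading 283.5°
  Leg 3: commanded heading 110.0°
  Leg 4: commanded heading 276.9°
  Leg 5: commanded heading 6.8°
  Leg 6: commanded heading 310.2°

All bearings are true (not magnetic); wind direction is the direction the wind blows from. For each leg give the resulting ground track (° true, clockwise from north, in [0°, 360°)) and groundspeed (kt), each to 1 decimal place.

Leg 1: track=242.6°, groundspeed=170.2 kt
Leg 2: track=267.2°, groundspeed=154.6 kt
Leg 3: track=132.4°, groundspeed=120.0 kt
Leg 4: track=262.0°, groundspeed=158.5 kt
Leg 5: track=350.0°, groundspeed=90.2 kt
Leg 6: track=289.3°, groundspeed=135.4 kt

Leg 1: heading 251.2°; drift -8.6° → track 242.6°, groundspeed 170.2 kt
Leg 2: heading 283.5°; drift -16.3° → track 267.2°, groundspeed 154.6 kt
Leg 3: heading 110.0°; drift +22.4° → track 132.4°, groundspeed 120.0 kt
Leg 4: heading 276.9°; drift -14.9° → track 262.0°, groundspeed 158.5 kt
Leg 5: heading 6.8°; drift -16.8° → track 350.0°, groundspeed 90.2 kt
Leg 6: heading 310.2°; drift -20.9° → track 289.3°, groundspeed 135.4 kt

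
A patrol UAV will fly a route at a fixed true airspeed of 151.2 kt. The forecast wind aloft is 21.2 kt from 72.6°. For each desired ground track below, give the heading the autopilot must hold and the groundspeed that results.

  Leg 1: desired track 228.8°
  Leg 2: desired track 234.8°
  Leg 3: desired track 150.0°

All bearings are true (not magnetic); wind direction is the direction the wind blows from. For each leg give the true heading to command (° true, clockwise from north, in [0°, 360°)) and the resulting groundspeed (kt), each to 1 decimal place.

Leg 1: desired track 228.8°; wind correction -3.2° → command heading 225.6°, groundspeed 170.4 kt
Leg 2: desired track 234.8°; wind correction -2.5° → command heading 232.3°, groundspeed 171.2 kt
Leg 3: desired track 150.0°; wind correction -7.9° → command heading 142.1°, groundspeed 145.2 kt

Leg 1: heading=225.6°, groundspeed=170.4 kt
Leg 2: heading=232.3°, groundspeed=171.2 kt
Leg 3: heading=142.1°, groundspeed=145.2 kt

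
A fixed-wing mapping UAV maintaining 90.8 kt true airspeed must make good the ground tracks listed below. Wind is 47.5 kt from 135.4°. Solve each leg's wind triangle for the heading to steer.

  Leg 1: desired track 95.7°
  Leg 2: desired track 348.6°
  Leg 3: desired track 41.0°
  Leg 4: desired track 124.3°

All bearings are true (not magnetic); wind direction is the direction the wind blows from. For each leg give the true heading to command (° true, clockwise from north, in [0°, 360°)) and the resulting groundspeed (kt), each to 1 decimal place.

Leg 1: desired track 95.7°; wind correction +19.5° → command heading 115.2°, groundspeed 49.0 kt
Leg 2: desired track 348.6°; wind correction +16.6° → command heading 5.2°, groundspeed 126.7 kt
Leg 3: desired track 41.0°; wind correction +31.4° → command heading 72.4°, groundspeed 81.1 kt
Leg 4: desired track 124.3°; wind correction +5.8° → command heading 130.1°, groundspeed 43.7 kt

Leg 1: heading=115.2°, groundspeed=49.0 kt
Leg 2: heading=5.2°, groundspeed=126.7 kt
Leg 3: heading=72.4°, groundspeed=81.1 kt
Leg 4: heading=130.1°, groundspeed=43.7 kt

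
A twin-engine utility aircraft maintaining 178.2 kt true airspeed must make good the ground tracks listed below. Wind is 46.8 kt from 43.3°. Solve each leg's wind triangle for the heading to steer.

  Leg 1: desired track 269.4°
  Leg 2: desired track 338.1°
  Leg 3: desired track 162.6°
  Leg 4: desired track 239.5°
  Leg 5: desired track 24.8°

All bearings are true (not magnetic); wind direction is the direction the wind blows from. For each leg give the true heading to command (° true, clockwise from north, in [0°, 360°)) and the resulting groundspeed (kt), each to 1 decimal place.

Leg 1: desired track 269.4°; wind correction +10.9° → command heading 280.3°, groundspeed 207.4 kt
Leg 2: desired track 338.1°; wind correction +13.8° → command heading 351.9°, groundspeed 153.4 kt
Leg 3: desired track 162.6°; wind correction -13.2° → command heading 149.4°, groundspeed 196.4 kt
Leg 4: desired track 239.5°; wind correction +4.2° → command heading 243.7°, groundspeed 222.7 kt
Leg 5: desired track 24.8°; wind correction +4.8° → command heading 29.6°, groundspeed 133.2 kt

Leg 1: heading=280.3°, groundspeed=207.4 kt
Leg 2: heading=351.9°, groundspeed=153.4 kt
Leg 3: heading=149.4°, groundspeed=196.4 kt
Leg 4: heading=243.7°, groundspeed=222.7 kt
Leg 5: heading=29.6°, groundspeed=133.2 kt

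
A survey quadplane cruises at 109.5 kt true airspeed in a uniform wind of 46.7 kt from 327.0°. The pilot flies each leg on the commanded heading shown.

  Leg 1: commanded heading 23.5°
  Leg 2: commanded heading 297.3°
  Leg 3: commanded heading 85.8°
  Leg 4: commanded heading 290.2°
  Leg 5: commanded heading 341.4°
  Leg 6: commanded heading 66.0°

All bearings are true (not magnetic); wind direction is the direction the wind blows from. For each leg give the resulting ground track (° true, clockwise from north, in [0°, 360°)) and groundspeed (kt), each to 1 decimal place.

Leg 1: track=48.4°, groundspeed=92.3 kt
Leg 2: track=278.7°, groundspeed=72.7 kt
Leg 3: track=103.0°, groundspeed=138.2 kt
Leg 4: track=269.0°, groundspeed=77.3 kt
Leg 5: track=351.6°, groundspeed=65.3 kt
Leg 6: track=87.5°, groundspeed=125.6 kt

Leg 1: heading 23.5°; drift +24.9° → track 48.4°, groundspeed 92.3 kt
Leg 2: heading 297.3°; drift -18.6° → track 278.7°, groundspeed 72.7 kt
Leg 3: heading 85.8°; drift +17.2° → track 103.0°, groundspeed 138.2 kt
Leg 4: heading 290.2°; drift -21.2° → track 269.0°, groundspeed 77.3 kt
Leg 5: heading 341.4°; drift +10.2° → track 351.6°, groundspeed 65.3 kt
Leg 6: heading 66.0°; drift +21.5° → track 87.5°, groundspeed 125.6 kt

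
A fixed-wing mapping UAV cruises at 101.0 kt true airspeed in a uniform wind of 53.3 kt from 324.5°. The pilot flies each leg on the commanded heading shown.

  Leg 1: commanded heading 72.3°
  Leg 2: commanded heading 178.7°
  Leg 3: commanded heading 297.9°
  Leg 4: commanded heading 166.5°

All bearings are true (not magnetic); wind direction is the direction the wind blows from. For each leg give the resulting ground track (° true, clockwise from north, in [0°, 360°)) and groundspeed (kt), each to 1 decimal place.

Leg 1: heading 72.3°; drift +23.4° → track 95.7°, groundspeed 127.8 kt
Leg 2: heading 178.7°; drift -11.7° → track 167.0°, groundspeed 148.1 kt
Leg 3: heading 297.9°; drift -24.1° → track 273.8°, groundspeed 58.4 kt
Leg 4: heading 166.5°; drift -7.6° → track 158.9°, groundspeed 151.7 kt

Leg 1: track=95.7°, groundspeed=127.8 kt
Leg 2: track=167.0°, groundspeed=148.1 kt
Leg 3: track=273.8°, groundspeed=58.4 kt
Leg 4: track=158.9°, groundspeed=151.7 kt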